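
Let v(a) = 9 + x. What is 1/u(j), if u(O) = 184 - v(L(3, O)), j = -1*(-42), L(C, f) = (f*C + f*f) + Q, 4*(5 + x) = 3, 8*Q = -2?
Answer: 4/717 ≈ 0.0055788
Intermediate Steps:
Q = -1/4 (Q = (1/8)*(-2) = -1/4 ≈ -0.25000)
x = -17/4 (x = -5 + (1/4)*3 = -5 + 3/4 = -17/4 ≈ -4.2500)
L(C, f) = -1/4 + f**2 + C*f (L(C, f) = (f*C + f*f) - 1/4 = (C*f + f**2) - 1/4 = (f**2 + C*f) - 1/4 = -1/4 + f**2 + C*f)
j = 42
v(a) = 19/4 (v(a) = 9 - 17/4 = 19/4)
u(O) = 717/4 (u(O) = 184 - 1*19/4 = 184 - 19/4 = 717/4)
1/u(j) = 1/(717/4) = 4/717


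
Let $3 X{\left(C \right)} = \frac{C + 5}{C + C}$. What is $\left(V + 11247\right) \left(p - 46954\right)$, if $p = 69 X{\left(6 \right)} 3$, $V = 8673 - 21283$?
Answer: $\frac{255648369}{4} \approx 6.3912 \cdot 10^{7}$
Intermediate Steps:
$V = -12610$ ($V = 8673 - 21283 = -12610$)
$X{\left(C \right)} = \frac{5 + C}{6 C}$ ($X{\left(C \right)} = \frac{\left(C + 5\right) \frac{1}{C + C}}{3} = \frac{\left(5 + C\right) \frac{1}{2 C}}{3} = \frac{\frac{1}{2} \frac{1}{C} \left(5 + C\right)}{3} = \frac{5 + C}{6 C}$)
$p = \frac{253}{4}$ ($p = 69 \frac{5 + 6}{6 \cdot 6} \cdot 3 = 69 \cdot \frac{1}{6} \cdot \frac{1}{6} \cdot 11 \cdot 3 = 69 \cdot \frac{11}{36} \cdot 3 = 69 \cdot \frac{11}{12} = \frac{253}{4} \approx 63.25$)
$\left(V + 11247\right) \left(p - 46954\right) = \left(-12610 + 11247\right) \left(\frac{253}{4} - 46954\right) = \left(-1363\right) \left(- \frac{187563}{4}\right) = \frac{255648369}{4}$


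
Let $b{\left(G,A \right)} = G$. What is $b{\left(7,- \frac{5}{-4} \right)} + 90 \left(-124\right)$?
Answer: $-11153$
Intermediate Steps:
$b{\left(7,- \frac{5}{-4} \right)} + 90 \left(-124\right) = 7 + 90 \left(-124\right) = 7 - 11160 = -11153$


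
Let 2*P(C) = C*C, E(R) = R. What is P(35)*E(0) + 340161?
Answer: 340161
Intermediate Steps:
P(C) = C²/2 (P(C) = (C*C)/2 = C²/2)
P(35)*E(0) + 340161 = ((½)*35²)*0 + 340161 = ((½)*1225)*0 + 340161 = (1225/2)*0 + 340161 = 0 + 340161 = 340161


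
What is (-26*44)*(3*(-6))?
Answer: 20592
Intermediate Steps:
(-26*44)*(3*(-6)) = -1144*(-18) = 20592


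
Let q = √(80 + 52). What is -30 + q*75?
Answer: -30 + 150*√33 ≈ 831.68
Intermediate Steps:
q = 2*√33 (q = √132 = 2*√33 ≈ 11.489)
-30 + q*75 = -30 + (2*√33)*75 = -30 + 150*√33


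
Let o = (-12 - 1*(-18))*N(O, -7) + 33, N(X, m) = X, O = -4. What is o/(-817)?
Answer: -9/817 ≈ -0.011016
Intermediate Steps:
o = 9 (o = (-12 - 1*(-18))*(-4) + 33 = (-12 + 18)*(-4) + 33 = 6*(-4) + 33 = -24 + 33 = 9)
o/(-817) = 9/(-817) = 9*(-1/817) = -9/817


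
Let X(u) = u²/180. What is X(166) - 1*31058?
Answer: -1390721/45 ≈ -30905.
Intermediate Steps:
X(u) = u²/180 (X(u) = u²*(1/180) = u²/180)
X(166) - 1*31058 = (1/180)*166² - 1*31058 = (1/180)*27556 - 31058 = 6889/45 - 31058 = -1390721/45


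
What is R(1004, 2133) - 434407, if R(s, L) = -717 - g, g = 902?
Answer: -436026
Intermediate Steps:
R(s, L) = -1619 (R(s, L) = -717 - 1*902 = -717 - 902 = -1619)
R(1004, 2133) - 434407 = -1619 - 434407 = -436026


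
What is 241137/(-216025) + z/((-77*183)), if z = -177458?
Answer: 34937502983/3044008275 ≈ 11.477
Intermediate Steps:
241137/(-216025) + z/((-77*183)) = 241137/(-216025) - 177458/((-77*183)) = 241137*(-1/216025) - 177458/(-14091) = -241137/216025 - 177458*(-1/14091) = -241137/216025 + 177458/14091 = 34937502983/3044008275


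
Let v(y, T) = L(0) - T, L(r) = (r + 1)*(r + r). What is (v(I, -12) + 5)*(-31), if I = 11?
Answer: -527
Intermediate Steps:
L(r) = 2*r*(1 + r) (L(r) = (1 + r)*(2*r) = 2*r*(1 + r))
v(y, T) = -T (v(y, T) = 2*0*(1 + 0) - T = 2*0*1 - T = 0 - T = -T)
(v(I, -12) + 5)*(-31) = (-1*(-12) + 5)*(-31) = (12 + 5)*(-31) = 17*(-31) = -527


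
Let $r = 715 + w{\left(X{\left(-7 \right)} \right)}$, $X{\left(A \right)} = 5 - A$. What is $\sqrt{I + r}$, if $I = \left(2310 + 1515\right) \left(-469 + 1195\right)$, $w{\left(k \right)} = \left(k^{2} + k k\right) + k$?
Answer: $\sqrt{2777965} \approx 1666.7$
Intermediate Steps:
$w{\left(k \right)} = k + 2 k^{2}$ ($w{\left(k \right)} = \left(k^{2} + k^{2}\right) + k = 2 k^{2} + k = k + 2 k^{2}$)
$I = 2776950$ ($I = 3825 \cdot 726 = 2776950$)
$r = 1015$ ($r = 715 + \left(5 - -7\right) \left(1 + 2 \left(5 - -7\right)\right) = 715 + \left(5 + 7\right) \left(1 + 2 \left(5 + 7\right)\right) = 715 + 12 \left(1 + 2 \cdot 12\right) = 715 + 12 \left(1 + 24\right) = 715 + 12 \cdot 25 = 715 + 300 = 1015$)
$\sqrt{I + r} = \sqrt{2776950 + 1015} = \sqrt{2777965}$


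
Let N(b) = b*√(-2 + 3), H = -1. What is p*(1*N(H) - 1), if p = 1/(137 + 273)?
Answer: -1/205 ≈ -0.0048781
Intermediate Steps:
N(b) = b (N(b) = b*√1 = b*1 = b)
p = 1/410 ≈ 0.0024390
p*(1*N(H) - 1) = (1*(-1) - 1)/410 = (-1 - 1)/410 = (1/410)*(-2) = -1/205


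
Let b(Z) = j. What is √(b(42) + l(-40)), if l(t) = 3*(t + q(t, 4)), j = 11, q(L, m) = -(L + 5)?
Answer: 2*I ≈ 2.0*I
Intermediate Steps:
q(L, m) = -5 - L (q(L, m) = -(5 + L) = -5 - L)
l(t) = -15 (l(t) = 3*(t + (-5 - t)) = 3*(-5) = -15)
b(Z) = 11
√(b(42) + l(-40)) = √(11 - 15) = √(-4) = 2*I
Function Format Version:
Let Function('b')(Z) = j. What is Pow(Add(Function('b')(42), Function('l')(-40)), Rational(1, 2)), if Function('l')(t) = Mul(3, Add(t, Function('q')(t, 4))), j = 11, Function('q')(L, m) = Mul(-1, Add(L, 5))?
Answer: Mul(2, I) ≈ Mul(2.0000, I)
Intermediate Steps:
Function('q')(L, m) = Add(-5, Mul(-1, L)) (Function('q')(L, m) = Mul(-1, Add(5, L)) = Add(-5, Mul(-1, L)))
Function('l')(t) = -15 (Function('l')(t) = Mul(3, Add(t, Add(-5, Mul(-1, t)))) = Mul(3, -5) = -15)
Function('b')(Z) = 11
Pow(Add(Function('b')(42), Function('l')(-40)), Rational(1, 2)) = Pow(Add(11, -15), Rational(1, 2)) = Pow(-4, Rational(1, 2)) = Mul(2, I)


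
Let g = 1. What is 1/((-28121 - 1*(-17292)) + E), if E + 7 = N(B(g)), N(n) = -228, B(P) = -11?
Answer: -1/11064 ≈ -9.0383e-5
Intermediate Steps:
E = -235 (E = -7 - 228 = -235)
1/((-28121 - 1*(-17292)) + E) = 1/((-28121 - 1*(-17292)) - 235) = 1/((-28121 + 17292) - 235) = 1/(-10829 - 235) = 1/(-11064) = -1/11064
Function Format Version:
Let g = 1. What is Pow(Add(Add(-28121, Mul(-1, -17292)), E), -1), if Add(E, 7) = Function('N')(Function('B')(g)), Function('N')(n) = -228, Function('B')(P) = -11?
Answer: Rational(-1, 11064) ≈ -9.0383e-5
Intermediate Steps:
E = -235 (E = Add(-7, -228) = -235)
Pow(Add(Add(-28121, Mul(-1, -17292)), E), -1) = Pow(Add(Add(-28121, Mul(-1, -17292)), -235), -1) = Pow(Add(Add(-28121, 17292), -235), -1) = Pow(Add(-10829, -235), -1) = Pow(-11064, -1) = Rational(-1, 11064)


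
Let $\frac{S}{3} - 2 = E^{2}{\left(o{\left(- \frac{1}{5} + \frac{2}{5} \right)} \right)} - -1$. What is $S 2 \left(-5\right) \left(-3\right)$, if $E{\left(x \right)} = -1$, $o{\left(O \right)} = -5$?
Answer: $360$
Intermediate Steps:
$S = 12$ ($S = 6 + 3 \left(\left(-1\right)^{2} - -1\right) = 6 + 3 \left(1 + 1\right) = 6 + 3 \cdot 2 = 6 + 6 = 12$)
$S 2 \left(-5\right) \left(-3\right) = 12 \cdot 2 \left(-5\right) \left(-3\right) = 12 \left(\left(-10\right) \left(-3\right)\right) = 12 \cdot 30 = 360$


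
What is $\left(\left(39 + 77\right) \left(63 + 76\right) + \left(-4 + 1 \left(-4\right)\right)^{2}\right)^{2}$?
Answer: $262051344$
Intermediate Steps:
$\left(\left(39 + 77\right) \left(63 + 76\right) + \left(-4 + 1 \left(-4\right)\right)^{2}\right)^{2} = \left(116 \cdot 139 + \left(-4 - 4\right)^{2}\right)^{2} = \left(16124 + \left(-8\right)^{2}\right)^{2} = \left(16124 + 64\right)^{2} = 16188^{2} = 262051344$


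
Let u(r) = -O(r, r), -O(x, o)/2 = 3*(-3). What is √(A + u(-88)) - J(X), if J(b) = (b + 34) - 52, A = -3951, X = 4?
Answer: 14 + 63*I ≈ 14.0 + 63.0*I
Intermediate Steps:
O(x, o) = 18 (O(x, o) = -6*(-3) = -2*(-9) = 18)
u(r) = -18 (u(r) = -1*18 = -18)
J(b) = -18 + b (J(b) = (34 + b) - 52 = -18 + b)
√(A + u(-88)) - J(X) = √(-3951 - 18) - (-18 + 4) = √(-3969) - 1*(-14) = 63*I + 14 = 14 + 63*I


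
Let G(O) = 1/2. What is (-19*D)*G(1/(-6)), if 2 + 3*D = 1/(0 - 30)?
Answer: 1159/180 ≈ 6.4389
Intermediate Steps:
G(O) = ½
D = -61/90 (D = -⅔ + 1/(3*(0 - 30)) = -⅔ + (⅓)/(-30) = -⅔ + (⅓)*(-1/30) = -⅔ - 1/90 = -61/90 ≈ -0.67778)
(-19*D)*G(1/(-6)) = -19*(-61/90)*(½) = (1159/90)*(½) = 1159/180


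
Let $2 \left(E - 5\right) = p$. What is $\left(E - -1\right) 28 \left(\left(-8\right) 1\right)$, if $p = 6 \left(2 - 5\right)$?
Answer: $672$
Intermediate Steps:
$p = -18$ ($p = 6 \left(-3\right) = -18$)
$E = -4$ ($E = 5 + \frac{1}{2} \left(-18\right) = 5 - 9 = -4$)
$\left(E - -1\right) 28 \left(\left(-8\right) 1\right) = \left(-4 - -1\right) 28 \left(\left(-8\right) 1\right) = \left(-4 + 1\right) 28 \left(-8\right) = \left(-3\right) 28 \left(-8\right) = \left(-84\right) \left(-8\right) = 672$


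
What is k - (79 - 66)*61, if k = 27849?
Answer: 27056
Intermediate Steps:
k - (79 - 66)*61 = 27849 - (79 - 66)*61 = 27849 - 13*61 = 27849 - 1*793 = 27849 - 793 = 27056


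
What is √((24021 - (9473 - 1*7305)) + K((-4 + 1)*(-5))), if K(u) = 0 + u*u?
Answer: √22078 ≈ 148.59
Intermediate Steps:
K(u) = u² (K(u) = 0 + u² = u²)
√((24021 - (9473 - 1*7305)) + K((-4 + 1)*(-5))) = √((24021 - (9473 - 1*7305)) + ((-4 + 1)*(-5))²) = √((24021 - (9473 - 7305)) + (-3*(-5))²) = √((24021 - 1*2168) + 15²) = √((24021 - 2168) + 225) = √(21853 + 225) = √22078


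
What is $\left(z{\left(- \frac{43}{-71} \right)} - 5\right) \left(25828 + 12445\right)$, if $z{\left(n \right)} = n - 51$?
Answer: $- \frac{150527709}{71} \approx -2.1201 \cdot 10^{6}$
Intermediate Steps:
$z{\left(n \right)} = -51 + n$ ($z{\left(n \right)} = n - 51 = -51 + n$)
$\left(z{\left(- \frac{43}{-71} \right)} - 5\right) \left(25828 + 12445\right) = \left(\left(-51 - \frac{43}{-71}\right) - 5\right) \left(25828 + 12445\right) = \left(\left(-51 - - \frac{43}{71}\right) - 5\right) 38273 = \left(\left(-51 + \frac{43}{71}\right) - 5\right) 38273 = \left(- \frac{3578}{71} - 5\right) 38273 = \left(- \frac{3933}{71}\right) 38273 = - \frac{150527709}{71}$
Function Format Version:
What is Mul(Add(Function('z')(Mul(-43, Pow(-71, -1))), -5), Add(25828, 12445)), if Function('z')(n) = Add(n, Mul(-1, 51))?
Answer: Rational(-150527709, 71) ≈ -2.1201e+6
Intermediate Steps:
Function('z')(n) = Add(-51, n) (Function('z')(n) = Add(n, -51) = Add(-51, n))
Mul(Add(Function('z')(Mul(-43, Pow(-71, -1))), -5), Add(25828, 12445)) = Mul(Add(Add(-51, Mul(-43, Pow(-71, -1))), -5), Add(25828, 12445)) = Mul(Add(Add(-51, Mul(-43, Rational(-1, 71))), -5), 38273) = Mul(Add(Add(-51, Rational(43, 71)), -5), 38273) = Mul(Add(Rational(-3578, 71), -5), 38273) = Mul(Rational(-3933, 71), 38273) = Rational(-150527709, 71)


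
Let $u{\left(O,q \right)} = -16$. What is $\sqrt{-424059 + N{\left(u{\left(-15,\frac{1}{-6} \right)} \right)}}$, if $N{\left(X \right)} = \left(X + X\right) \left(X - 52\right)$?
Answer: $i \sqrt{421883} \approx 649.53 i$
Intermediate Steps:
$N{\left(X \right)} = 2 X \left(-52 + X\right)$
$\sqrt{-424059 + N{\left(u{\left(-15,\frac{1}{-6} \right)} \right)}} = \sqrt{-424059 + 2 \left(-16\right) \left(-52 - 16\right)} = \sqrt{-424059 + 2 \left(-16\right) \left(-68\right)} = \sqrt{-424059 + 2176} = \sqrt{-421883} = i \sqrt{421883}$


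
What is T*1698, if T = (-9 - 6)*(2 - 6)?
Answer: 101880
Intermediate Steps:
T = 60 (T = -15*(-4) = 60)
T*1698 = 60*1698 = 101880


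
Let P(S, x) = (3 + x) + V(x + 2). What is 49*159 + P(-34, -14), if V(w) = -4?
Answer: 7776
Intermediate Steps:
P(S, x) = -1 + x (P(S, x) = (3 + x) - 4 = -1 + x)
49*159 + P(-34, -14) = 49*159 + (-1 - 14) = 7791 - 15 = 7776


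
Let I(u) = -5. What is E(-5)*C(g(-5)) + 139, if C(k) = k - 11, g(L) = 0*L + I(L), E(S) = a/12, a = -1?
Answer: 421/3 ≈ 140.33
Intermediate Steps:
E(S) = -1/12
g(L) = -5 (g(L) = 0*L - 5 = 0 - 5 = -5)
C(k) = -11 + k
E(-5)*C(g(-5)) + 139 = -(-11 - 5)/12 + 139 = -1/12*(-16) + 139 = 4/3 + 139 = 421/3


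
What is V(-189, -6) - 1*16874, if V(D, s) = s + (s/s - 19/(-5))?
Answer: -84376/5 ≈ -16875.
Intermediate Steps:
V(D, s) = 24/5 + s (V(D, s) = s + (1 - 19*(-1/5)) = s + (1 + 19/5) = s + 24/5 = 24/5 + s)
V(-189, -6) - 1*16874 = (24/5 - 6) - 1*16874 = -6/5 - 16874 = -84376/5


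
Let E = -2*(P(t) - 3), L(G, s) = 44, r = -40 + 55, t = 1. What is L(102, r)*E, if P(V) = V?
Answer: 176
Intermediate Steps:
r = 15
E = 4 (E = -2*(1 - 3) = -2*(-2) = 4)
L(102, r)*E = 44*4 = 176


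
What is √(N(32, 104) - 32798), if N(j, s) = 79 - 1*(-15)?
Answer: 8*I*√511 ≈ 180.84*I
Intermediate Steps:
N(j, s) = 94 (N(j, s) = 79 + 15 = 94)
√(N(32, 104) - 32798) = √(94 - 32798) = √(-32704) = 8*I*√511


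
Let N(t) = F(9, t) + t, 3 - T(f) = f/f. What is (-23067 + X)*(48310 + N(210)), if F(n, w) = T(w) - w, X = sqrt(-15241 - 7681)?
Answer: -1114412904 + 48312*I*sqrt(22922) ≈ -1.1144e+9 + 7.3144e+6*I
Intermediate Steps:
T(f) = 2 (T(f) = 3 - f/f = 3 - 1*1 = 3 - 1 = 2)
X = I*sqrt(22922) (X = sqrt(-22922) = I*sqrt(22922) ≈ 151.4*I)
F(n, w) = 2 - w
N(t) = 2 (N(t) = (2 - t) + t = 2)
(-23067 + X)*(48310 + N(210)) = (-23067 + I*sqrt(22922))*(48310 + 2) = (-23067 + I*sqrt(22922))*48312 = -1114412904 + 48312*I*sqrt(22922)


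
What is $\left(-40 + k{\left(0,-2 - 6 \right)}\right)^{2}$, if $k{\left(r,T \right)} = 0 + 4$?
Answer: $1296$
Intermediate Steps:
$k{\left(r,T \right)} = 4$
$\left(-40 + k{\left(0,-2 - 6 \right)}\right)^{2} = \left(-40 + 4\right)^{2} = \left(-36\right)^{2} = 1296$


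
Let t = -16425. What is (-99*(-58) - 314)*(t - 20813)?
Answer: -202127864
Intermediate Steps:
(-99*(-58) - 314)*(t - 20813) = (-99*(-58) - 314)*(-16425 - 20813) = (5742 - 314)*(-37238) = 5428*(-37238) = -202127864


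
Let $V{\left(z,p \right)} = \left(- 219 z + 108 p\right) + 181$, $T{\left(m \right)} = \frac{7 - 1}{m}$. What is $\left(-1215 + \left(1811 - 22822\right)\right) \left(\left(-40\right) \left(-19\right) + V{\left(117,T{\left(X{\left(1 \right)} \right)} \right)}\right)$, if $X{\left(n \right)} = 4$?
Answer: $544981520$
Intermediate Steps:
$T{\left(m \right)} = \frac{6}{m}$ ($T{\left(m \right)} = \frac{7 - 1}{m} = \frac{6}{m}$)
$V{\left(z,p \right)} = 181 - 219 z + 108 p$
$\left(-1215 + \left(1811 - 22822\right)\right) \left(\left(-40\right) \left(-19\right) + V{\left(117,T{\left(X{\left(1 \right)} \right)} \right)}\right) = \left(-1215 + \left(1811 - 22822\right)\right) \left(\left(-40\right) \left(-19\right) + \left(181 - 25623 + 108 \cdot \frac{6}{4}\right)\right) = \left(-1215 - 21011\right) \left(760 + \left(181 - 25623 + 108 \cdot 6 \cdot \frac{1}{4}\right)\right) = - 22226 \left(760 + \left(181 - 25623 + 108 \cdot \frac{3}{2}\right)\right) = - 22226 \left(760 + \left(181 - 25623 + 162\right)\right) = - 22226 \left(760 - 25280\right) = \left(-22226\right) \left(-24520\right) = 544981520$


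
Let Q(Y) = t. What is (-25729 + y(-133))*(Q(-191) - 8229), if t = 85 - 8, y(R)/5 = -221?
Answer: 218750768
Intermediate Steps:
y(R) = -1105 (y(R) = 5*(-221) = -1105)
t = 77
Q(Y) = 77
(-25729 + y(-133))*(Q(-191) - 8229) = (-25729 - 1105)*(77 - 8229) = -26834*(-8152) = 218750768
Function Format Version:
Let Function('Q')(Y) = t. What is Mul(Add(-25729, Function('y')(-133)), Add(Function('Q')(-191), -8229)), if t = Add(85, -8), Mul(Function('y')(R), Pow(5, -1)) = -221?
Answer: 218750768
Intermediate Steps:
Function('y')(R) = -1105 (Function('y')(R) = Mul(5, -221) = -1105)
t = 77
Function('Q')(Y) = 77
Mul(Add(-25729, Function('y')(-133)), Add(Function('Q')(-191), -8229)) = Mul(Add(-25729, -1105), Add(77, -8229)) = Mul(-26834, -8152) = 218750768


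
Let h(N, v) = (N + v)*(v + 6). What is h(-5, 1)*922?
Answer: -25816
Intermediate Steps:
h(N, v) = (6 + v)*(N + v) (h(N, v) = (N + v)*(6 + v) = (6 + v)*(N + v))
h(-5, 1)*922 = (1² + 6*(-5) + 6*1 - 5*1)*922 = (1 - 30 + 6 - 5)*922 = -28*922 = -25816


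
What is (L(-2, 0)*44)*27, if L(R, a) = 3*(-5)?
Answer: -17820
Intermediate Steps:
L(R, a) = -15
(L(-2, 0)*44)*27 = -15*44*27 = -660*27 = -17820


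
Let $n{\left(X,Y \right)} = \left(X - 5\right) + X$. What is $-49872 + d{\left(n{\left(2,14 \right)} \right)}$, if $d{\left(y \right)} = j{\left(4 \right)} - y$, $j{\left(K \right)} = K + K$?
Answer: $-49863$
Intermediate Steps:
$j{\left(K \right)} = 2 K$
$n{\left(X,Y \right)} = -5 + 2 X$ ($n{\left(X,Y \right)} = \left(-5 + X\right) + X = -5 + 2 X$)
$d{\left(y \right)} = 8 - y$ ($d{\left(y \right)} = 2 \cdot 4 - y = 8 - y$)
$-49872 + d{\left(n{\left(2,14 \right)} \right)} = -49872 + \left(8 - \left(-5 + 2 \cdot 2\right)\right) = -49872 + \left(8 - \left(-5 + 4\right)\right) = -49872 + \left(8 - -1\right) = -49872 + \left(8 + 1\right) = -49872 + 9 = -49863$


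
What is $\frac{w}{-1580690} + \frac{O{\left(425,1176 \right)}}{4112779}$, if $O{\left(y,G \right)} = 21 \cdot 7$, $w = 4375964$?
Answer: $- \frac{8998570241263}{3250514318755} \approx -2.7684$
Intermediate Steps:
$O{\left(y,G \right)} = 147$
$\frac{w}{-1580690} + \frac{O{\left(425,1176 \right)}}{4112779} = \frac{4375964}{-1580690} + \frac{147}{4112779} = 4375964 \left(- \frac{1}{1580690}\right) + 147 \cdot \frac{1}{4112779} = - \frac{2187982}{790345} + \frac{147}{4112779} = - \frac{8998570241263}{3250514318755}$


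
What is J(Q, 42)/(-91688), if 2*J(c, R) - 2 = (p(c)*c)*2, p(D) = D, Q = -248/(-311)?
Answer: -158225/8868155048 ≈ -1.7842e-5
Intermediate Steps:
Q = 248/311 (Q = -248*(-1/311) = 248/311 ≈ 0.79743)
J(c, R) = 1 + c² (J(c, R) = 1 + ((c*c)*2)/2 = 1 + (c²*2)/2 = 1 + (2*c²)/2 = 1 + c²)
J(Q, 42)/(-91688) = (1 + (248/311)²)/(-91688) = (1 + 61504/96721)*(-1/91688) = (158225/96721)*(-1/91688) = -158225/8868155048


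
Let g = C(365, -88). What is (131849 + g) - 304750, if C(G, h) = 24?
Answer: -172877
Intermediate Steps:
g = 24
(131849 + g) - 304750 = (131849 + 24) - 304750 = 131873 - 304750 = -172877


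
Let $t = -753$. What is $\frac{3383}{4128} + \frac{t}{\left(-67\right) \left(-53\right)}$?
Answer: $\frac{8904649}{14658528} \approx 0.60747$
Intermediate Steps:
$\frac{3383}{4128} + \frac{t}{\left(-67\right) \left(-53\right)} = \frac{3383}{4128} - \frac{753}{\left(-67\right) \left(-53\right)} = 3383 \cdot \frac{1}{4128} - \frac{753}{3551} = \frac{3383}{4128} - \frac{753}{3551} = \frac{8904649}{14658528}$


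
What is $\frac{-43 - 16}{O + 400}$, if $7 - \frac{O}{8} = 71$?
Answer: $\frac{59}{112} \approx 0.52679$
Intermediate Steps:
$O = -512$ ($O = 56 - 568 = -512$)
$\frac{-43 - 16}{O + 400} = \frac{-43 - 16}{-512 + 400} = - \frac{59}{-112} = \left(-59\right) \left(- \frac{1}{112}\right) = \frac{59}{112}$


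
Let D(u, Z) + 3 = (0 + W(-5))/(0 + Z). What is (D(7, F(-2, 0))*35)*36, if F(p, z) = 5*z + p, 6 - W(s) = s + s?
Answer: -13860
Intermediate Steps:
W(s) = 6 - 2*s (W(s) = 6 - (s + s) = 6 - 2*s)
F(p, z) = p + 5*z
D(u, Z) = -3 + 16/Z (D(u, Z) = -3 + (0 + (6 - 2*(-5)))/(0 + Z) = -3 + (0 + (6 + 10))/Z = -3 + (0 + 16)/Z = -3 + 16/Z)
(D(7, F(-2, 0))*35)*36 = ((-3 + 16/(-2 + 5*0))*35)*36 = ((-3 + 16/(-2 + 0))*35)*36 = ((-3 + 16/(-2))*35)*36 = ((-3 + 16*(-1/2))*35)*36 = ((-3 - 8)*35)*36 = -11*35*36 = -385*36 = -13860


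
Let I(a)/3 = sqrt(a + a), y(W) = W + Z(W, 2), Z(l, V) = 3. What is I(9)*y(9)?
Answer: 108*sqrt(2) ≈ 152.74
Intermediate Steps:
y(W) = 3 + W (y(W) = W + 3 = 3 + W)
I(a) = 3*sqrt(2)*sqrt(a) (I(a) = 3*sqrt(a + a) = 3*sqrt(2*a) = 3*(sqrt(2)*sqrt(a)) = 3*sqrt(2)*sqrt(a))
I(9)*y(9) = (3*sqrt(2)*sqrt(9))*(3 + 9) = (3*sqrt(2)*3)*12 = (9*sqrt(2))*12 = 108*sqrt(2)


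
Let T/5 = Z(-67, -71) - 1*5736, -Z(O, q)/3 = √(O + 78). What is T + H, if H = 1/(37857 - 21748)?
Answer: -462006119/16109 - 15*√11 ≈ -28730.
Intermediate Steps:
Z(O, q) = -3*√(78 + O) (Z(O, q) = -3*√(O + 78) = -3*√(78 + O))
T = -28680 - 15*√11 (T = 5*(-3*√(78 - 67) - 1*5736) = 5*(-3*√11 - 5736) = 5*(-5736 - 3*√11) = -28680 - 15*√11 ≈ -28730.)
H = 1/16109 ≈ 6.2077e-5
T + H = (-28680 - 15*√11) + 1/16109 = -462006119/16109 - 15*√11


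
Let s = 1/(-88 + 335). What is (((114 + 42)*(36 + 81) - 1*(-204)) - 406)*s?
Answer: 950/13 ≈ 73.077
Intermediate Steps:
s = 1/247 ≈ 0.0040486
(((114 + 42)*(36 + 81) - 1*(-204)) - 406)*s = (((114 + 42)*(36 + 81) - 1*(-204)) - 406)*(1/247) = ((156*117 + 204) - 406)*(1/247) = ((18252 + 204) - 406)*(1/247) = (18456 - 406)*(1/247) = 18050*(1/247) = 950/13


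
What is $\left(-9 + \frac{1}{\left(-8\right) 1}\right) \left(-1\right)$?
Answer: $\frac{73}{8} \approx 9.125$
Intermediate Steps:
$\left(-9 + \frac{1}{\left(-8\right) 1}\right) \left(-1\right) = \left(-9 + \frac{1}{-8}\right) \left(-1\right) = \left(-9 - \frac{1}{8}\right) \left(-1\right) = \left(- \frac{73}{8}\right) \left(-1\right) = \frac{73}{8}$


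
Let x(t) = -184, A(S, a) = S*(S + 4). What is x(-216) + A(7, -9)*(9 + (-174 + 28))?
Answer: -10733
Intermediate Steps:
A(S, a) = S*(4 + S)
x(-216) + A(7, -9)*(9 + (-174 + 28)) = -184 + (7*(4 + 7))*(9 + (-174 + 28)) = -184 + (7*11)*(9 - 146) = -184 + 77*(-137) = -184 - 10549 = -10733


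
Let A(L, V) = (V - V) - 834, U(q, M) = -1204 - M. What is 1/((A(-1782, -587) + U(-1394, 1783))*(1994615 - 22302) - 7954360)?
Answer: -1/7544162333 ≈ -1.3255e-10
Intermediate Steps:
A(L, V) = -834 (A(L, V) = 0 - 834 = -834)
1/((A(-1782, -587) + U(-1394, 1783))*(1994615 - 22302) - 7954360) = 1/((-834 + (-1204 - 1*1783))*(1994615 - 22302) - 7954360) = 1/((-834 + (-1204 - 1783))*1972313 - 7954360) = 1/((-834 - 2987)*1972313 - 7954360) = 1/(-3821*1972313 - 7954360) = 1/(-7536207973 - 7954360) = 1/(-7544162333) = -1/7544162333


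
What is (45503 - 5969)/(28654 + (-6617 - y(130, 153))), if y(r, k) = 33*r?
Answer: 39534/17747 ≈ 2.2276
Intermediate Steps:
(45503 - 5969)/(28654 + (-6617 - y(130, 153))) = (45503 - 5969)/(28654 + (-6617 - 33*130)) = 39534/(28654 + (-6617 - 1*4290)) = 39534/(28654 + (-6617 - 4290)) = 39534/(28654 - 10907) = 39534/17747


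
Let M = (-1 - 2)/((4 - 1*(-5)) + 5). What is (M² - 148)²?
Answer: 840942001/38416 ≈ 21890.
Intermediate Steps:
M = -3/14 (M = -3/((4 + 5) + 5) = -3/(9 + 5) = -3/14 ≈ -0.21429)
(M² - 148)² = ((-3/14)² - 148)² = (9/196 - 148)² = (-28999/196)² = 840942001/38416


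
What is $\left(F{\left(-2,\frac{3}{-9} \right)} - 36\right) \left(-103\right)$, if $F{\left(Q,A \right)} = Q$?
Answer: $3914$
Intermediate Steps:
$\left(F{\left(-2,\frac{3}{-9} \right)} - 36\right) \left(-103\right) = \left(-2 - 36\right) \left(-103\right) = \left(-38\right) \left(-103\right) = 3914$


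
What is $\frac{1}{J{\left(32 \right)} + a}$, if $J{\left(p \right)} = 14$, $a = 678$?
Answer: $\frac{1}{692} \approx 0.0014451$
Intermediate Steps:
$\frac{1}{J{\left(32 \right)} + a} = \frac{1}{14 + 678} = \frac{1}{692}$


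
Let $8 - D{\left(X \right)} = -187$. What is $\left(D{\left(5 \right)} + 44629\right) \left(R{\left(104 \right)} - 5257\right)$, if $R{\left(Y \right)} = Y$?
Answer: $-230978072$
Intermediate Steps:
$D{\left(X \right)} = 195$ ($D{\left(X \right)} = 8 - -187 = 8 + 187 = 195$)
$\left(D{\left(5 \right)} + 44629\right) \left(R{\left(104 \right)} - 5257\right) = \left(195 + 44629\right) \left(104 - 5257\right) = 44824 \left(-5153\right) = -230978072$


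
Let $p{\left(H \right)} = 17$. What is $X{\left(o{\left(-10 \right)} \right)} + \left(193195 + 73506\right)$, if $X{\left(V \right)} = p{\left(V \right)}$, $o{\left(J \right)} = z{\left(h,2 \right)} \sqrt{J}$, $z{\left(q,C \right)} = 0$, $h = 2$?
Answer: $266718$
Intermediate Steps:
$o{\left(J \right)} = 0$ ($o{\left(J \right)} = 0 \sqrt{J} = 0$)
$X{\left(V \right)} = 17$
$X{\left(o{\left(-10 \right)} \right)} + \left(193195 + 73506\right) = 17 + \left(193195 + 73506\right) = 17 + 266701 = 266718$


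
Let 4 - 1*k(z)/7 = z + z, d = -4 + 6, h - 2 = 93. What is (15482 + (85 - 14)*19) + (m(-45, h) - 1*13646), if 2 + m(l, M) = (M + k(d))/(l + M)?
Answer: 31849/10 ≈ 3184.9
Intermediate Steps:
h = 95 (h = 2 + 93 = 95)
d = 2
k(z) = 28 - 14*z (k(z) = 28 - 7*(z + z) = 28 - 14*z)
m(l, M) = -2 + M/(M + l) (m(l, M) = -2 + (M + (28 - 14*2))/(l + M) = -2 + (M + (28 - 28))/(M + l) = -2 + (M + 0)/(M + l) = -2 + M/(M + l))
(15482 + (85 - 14)*19) + (m(-45, h) - 1*13646) = (15482 + (85 - 14)*19) + ((-1*95 - 2*(-45))/(95 - 45) - 1*13646) = (15482 + 71*19) + ((-95 + 90)/50 - 13646) = (15482 + 1349) + ((1/50)*(-5) - 13646) = 16831 + (-1/10 - 13646) = 16831 - 136461/10 = 31849/10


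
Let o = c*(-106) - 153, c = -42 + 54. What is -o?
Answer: 1425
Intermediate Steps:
c = 12
o = -1425 (o = 12*(-106) - 153 = -1272 - 153 = -1425)
-o = -1*(-1425) = 1425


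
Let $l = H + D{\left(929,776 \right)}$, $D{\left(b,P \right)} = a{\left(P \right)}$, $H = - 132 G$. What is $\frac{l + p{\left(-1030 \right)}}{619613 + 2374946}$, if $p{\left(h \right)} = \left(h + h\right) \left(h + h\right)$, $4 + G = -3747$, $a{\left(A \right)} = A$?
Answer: $\frac{4739508}{2994559} \approx 1.5827$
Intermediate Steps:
$G = -3751$ ($G = -4 - 3747 = -3751$)
$H = 495132$ ($H = \left(-132\right) \left(-3751\right) = 495132$)
$D{\left(b,P \right)} = P$
$p{\left(h \right)} = 4 h^{2}$ ($p{\left(h \right)} = 2 h 2 h = 4 h^{2}$)
$l = 495908$ ($l = 495132 + 776 = 495908$)
$\frac{l + p{\left(-1030 \right)}}{619613 + 2374946} = \frac{495908 + 4 \left(-1030\right)^{2}}{619613 + 2374946} = \frac{495908 + 4 \cdot 1060900}{2994559} = \left(495908 + 4243600\right) \frac{1}{2994559} = 4739508 \cdot \frac{1}{2994559} = \frac{4739508}{2994559}$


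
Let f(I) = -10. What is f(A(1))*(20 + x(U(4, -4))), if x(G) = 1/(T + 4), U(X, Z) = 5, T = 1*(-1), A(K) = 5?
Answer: -610/3 ≈ -203.33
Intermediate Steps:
T = -1
x(G) = ⅓ (x(G) = 1/(-1 + 4) = 1/3 = ⅓)
f(A(1))*(20 + x(U(4, -4))) = -10*(20 + ⅓) = -10*61/3 = -610/3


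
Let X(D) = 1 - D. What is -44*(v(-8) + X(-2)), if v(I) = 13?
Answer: -704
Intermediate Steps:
-44*(v(-8) + X(-2)) = -44*(13 + (1 - 1*(-2))) = -44*(13 + (1 + 2)) = -44*(13 + 3) = -44*16 = -704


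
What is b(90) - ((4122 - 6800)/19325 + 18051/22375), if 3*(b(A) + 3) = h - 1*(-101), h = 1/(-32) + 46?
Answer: 75251853277/1660404000 ≈ 45.321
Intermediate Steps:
h = 1471/32 (h = -1/32 + 46 = 1471/32 ≈ 45.969)
b(A) = 4415/96 (b(A) = -3 + (1471/32 - 1*(-101))/3 = -3 + (1471/32 + 101)/3 = -3 + (1/3)*(4703/32) = -3 + 4703/96 = 4415/96)
b(90) - ((4122 - 6800)/19325 + 18051/22375) = 4415/96 - ((4122 - 6800)/19325 + 18051/22375) = 4415/96 - (-2678*1/19325 + 18051*(1/22375)) = 4415/96 - (-2678/19325 + 18051/22375) = 4415/96 - 1*11556613/17295875 = 4415/96 - 11556613/17295875 = 75251853277/1660404000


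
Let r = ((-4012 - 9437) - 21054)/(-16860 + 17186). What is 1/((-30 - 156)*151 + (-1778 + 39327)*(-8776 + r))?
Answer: -326/108731497007 ≈ -2.9982e-9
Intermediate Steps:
r = -34503/326 (r = (-13449 - 21054)/326 = -34503*1/326 = -34503/326 ≈ -105.84)
1/((-30 - 156)*151 + (-1778 + 39327)*(-8776 + r)) = 1/((-30 - 156)*151 + (-1778 + 39327)*(-8776 - 34503/326)) = 1/(-186*151 + 37549*(-2895479/326)) = 1/(-28086 - 108722340971/326) = 1/(-108731497007/326) = -326/108731497007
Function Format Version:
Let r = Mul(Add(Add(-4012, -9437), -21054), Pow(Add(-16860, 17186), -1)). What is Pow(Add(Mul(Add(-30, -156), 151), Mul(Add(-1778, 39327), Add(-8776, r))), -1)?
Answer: Rational(-326, 108731497007) ≈ -2.9982e-9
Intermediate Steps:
r = Rational(-34503, 326) (r = Mul(Add(-13449, -21054), Pow(326, -1)) = Mul(-34503, Rational(1, 326)) = Rational(-34503, 326) ≈ -105.84)
Pow(Add(Mul(Add(-30, -156), 151), Mul(Add(-1778, 39327), Add(-8776, r))), -1) = Pow(Add(Mul(Add(-30, -156), 151), Mul(Add(-1778, 39327), Add(-8776, Rational(-34503, 326)))), -1) = Pow(Add(Mul(-186, 151), Mul(37549, Rational(-2895479, 326))), -1) = Pow(Add(-28086, Rational(-108722340971, 326)), -1) = Pow(Rational(-108731497007, 326), -1) = Rational(-326, 108731497007)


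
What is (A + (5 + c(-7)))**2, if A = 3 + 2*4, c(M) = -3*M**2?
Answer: 17161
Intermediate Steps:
A = 11 (A = 3 + 8 = 11)
(A + (5 + c(-7)))**2 = (11 + (5 - 3*(-7)**2))**2 = (11 + (5 - 3*49))**2 = (11 + (5 - 147))**2 = (11 - 142)**2 = (-131)**2 = 17161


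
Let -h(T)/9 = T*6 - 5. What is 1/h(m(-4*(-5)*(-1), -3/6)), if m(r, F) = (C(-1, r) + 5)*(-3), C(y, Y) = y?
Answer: 1/693 ≈ 0.0014430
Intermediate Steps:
m(r, F) = -12 (m(r, F) = (-1 + 5)*(-3) = 4*(-3) = -12)
h(T) = 45 - 54*T (h(T) = -9*(T*6 - 5) = -9*(6*T - 5) = -9*(-5 + 6*T) = 45 - 54*T)
1/h(m(-4*(-5)*(-1), -3/6)) = 1/(45 - 54*(-12)) = 1/(45 + 648) = 1/693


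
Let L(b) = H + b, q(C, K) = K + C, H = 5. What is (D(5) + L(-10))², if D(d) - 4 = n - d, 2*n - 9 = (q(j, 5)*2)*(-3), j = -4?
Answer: 81/4 ≈ 20.250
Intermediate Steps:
q(C, K) = C + K
n = 3/2 (n = 9/2 + (((-4 + 5)*2)*(-3))/2 = 9/2 + ((1*2)*(-3))/2 = 9/2 + (2*(-3))/2 = 9/2 + (½)*(-6) = 9/2 - 3 = 3/2 ≈ 1.5000)
L(b) = 5 + b
D(d) = 11/2 - d (D(d) = 4 + (3/2 - d) = 11/2 - d)
(D(5) + L(-10))² = ((11/2 - 1*5) + (5 - 10))² = ((11/2 - 5) - 5)² = (½ - 5)² = (-9/2)² = 81/4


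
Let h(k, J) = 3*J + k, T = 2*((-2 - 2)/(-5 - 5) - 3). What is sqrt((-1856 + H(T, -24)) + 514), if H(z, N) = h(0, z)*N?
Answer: I*sqrt(24190)/5 ≈ 31.106*I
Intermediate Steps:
T = -26/5 (T = 2*(-4/(-10) - 3) = 2*(-4*(-1/10) - 3) = 2*(2/5 - 3) = 2*(-13/5) = -26/5 ≈ -5.2000)
h(k, J) = k + 3*J
H(z, N) = 3*N*z (H(z, N) = (0 + 3*z)*N = (3*z)*N = 3*N*z)
sqrt((-1856 + H(T, -24)) + 514) = sqrt((-1856 + 3*(-24)*(-26/5)) + 514) = sqrt((-1856 + 1872/5) + 514) = sqrt(-7408/5 + 514) = sqrt(-4838/5) = I*sqrt(24190)/5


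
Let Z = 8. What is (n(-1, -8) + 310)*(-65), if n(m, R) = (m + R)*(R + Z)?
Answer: -20150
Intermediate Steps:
n(m, R) = (8 + R)*(R + m) (n(m, R) = (m + R)*(R + 8) = (R + m)*(8 + R) = (8 + R)*(R + m))
(n(-1, -8) + 310)*(-65) = (((-8)**2 + 8*(-8) + 8*(-1) - 8*(-1)) + 310)*(-65) = ((64 - 64 - 8 + 8) + 310)*(-65) = (0 + 310)*(-65) = 310*(-65) = -20150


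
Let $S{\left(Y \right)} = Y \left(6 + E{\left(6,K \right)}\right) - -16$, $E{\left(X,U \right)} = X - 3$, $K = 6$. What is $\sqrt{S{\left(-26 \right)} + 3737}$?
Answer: $3 \sqrt{391} \approx 59.321$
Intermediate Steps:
$E{\left(X,U \right)} = -3 + X$ ($E{\left(X,U \right)} = X - 3 = -3 + X$)
$S{\left(Y \right)} = 16 + 9 Y$ ($S{\left(Y \right)} = Y \left(6 + \left(-3 + 6\right)\right) - -16 = Y \left(6 + 3\right) + 16 = Y 9 + 16 = 9 Y + 16 = 16 + 9 Y$)
$\sqrt{S{\left(-26 \right)} + 3737} = \sqrt{\left(16 + 9 \left(-26\right)\right) + 3737} = \sqrt{\left(16 - 234\right) + 3737} = \sqrt{-218 + 3737} = \sqrt{3519} = 3 \sqrt{391}$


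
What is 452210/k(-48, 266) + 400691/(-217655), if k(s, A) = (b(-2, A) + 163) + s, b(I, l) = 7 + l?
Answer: 49135149721/42225070 ≈ 1163.6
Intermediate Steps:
k(s, A) = 170 + A + s (k(s, A) = ((7 + A) + 163) + s = (170 + A) + s = 170 + A + s)
452210/k(-48, 266) + 400691/(-217655) = 452210/(170 + 266 - 48) + 400691/(-217655) = 452210/388 + 400691*(-1/217655) = 452210*(1/388) - 400691/217655 = 226105/194 - 400691/217655 = 49135149721/42225070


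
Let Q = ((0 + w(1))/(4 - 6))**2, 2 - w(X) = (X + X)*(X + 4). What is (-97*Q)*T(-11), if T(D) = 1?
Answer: -1552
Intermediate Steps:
w(X) = 2 - 2*X*(4 + X) (w(X) = 2 - (X + X)*(X + 4) = 2 - 2*X*(4 + X))
Q = 16 (Q = ((0 + (2 - 8*1 - 2*1**2))/(4 - 6))**2 = ((0 + (2 - 8 - 2*1))/(-2))**2 = ((0 + (2 - 8 - 2))*(-1/2))**2 = ((0 - 8)*(-1/2))**2 = (-8*(-1/2))**2 = 4**2 = 16)
(-97*Q)*T(-11) = -97*16*1 = -1552*1 = -1552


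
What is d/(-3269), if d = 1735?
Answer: -1735/3269 ≈ -0.53074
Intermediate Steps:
d/(-3269) = 1735/(-3269) = 1735*(-1/3269) = -1735/3269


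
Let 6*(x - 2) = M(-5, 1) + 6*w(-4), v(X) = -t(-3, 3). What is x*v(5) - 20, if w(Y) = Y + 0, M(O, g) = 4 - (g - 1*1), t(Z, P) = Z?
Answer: -24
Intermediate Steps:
M(O, g) = 5 - g (M(O, g) = 4 - (g - 1) = 4 - (-1 + g) = 4 + (1 - g) = 5 - g)
v(X) = 3 (v(X) = -1*(-3) = 3)
w(Y) = Y
x = -4/3 (x = 2 + ((5 - 1*1) + 6*(-4))/6 = 2 + ((5 - 1) - 24)/6 = 2 + (4 - 24)/6 = 2 + (⅙)*(-20) = 2 - 10/3 = -4/3 ≈ -1.3333)
x*v(5) - 20 = -4/3*3 - 20 = -4 - 20 = -24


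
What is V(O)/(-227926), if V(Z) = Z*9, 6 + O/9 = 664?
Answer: -26649/113963 ≈ -0.23384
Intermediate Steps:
O = 5922 (O = -54 + 9*664 = -54 + 5976 = 5922)
V(Z) = 9*Z
V(O)/(-227926) = (9*5922)/(-227926) = 53298*(-1/227926) = -26649/113963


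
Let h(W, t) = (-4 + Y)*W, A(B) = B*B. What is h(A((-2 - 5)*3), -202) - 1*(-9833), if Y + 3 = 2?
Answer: 7628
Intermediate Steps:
Y = -1 (Y = -3 + 2 = -1)
A(B) = B²
h(W, t) = -5*W (h(W, t) = (-4 - 1)*W = -5*W)
h(A((-2 - 5)*3), -202) - 1*(-9833) = -5*9*(-2 - 5)² - 1*(-9833) = -5*(-7*3)² + 9833 = -5*(-21)² + 9833 = -5*441 + 9833 = -2205 + 9833 = 7628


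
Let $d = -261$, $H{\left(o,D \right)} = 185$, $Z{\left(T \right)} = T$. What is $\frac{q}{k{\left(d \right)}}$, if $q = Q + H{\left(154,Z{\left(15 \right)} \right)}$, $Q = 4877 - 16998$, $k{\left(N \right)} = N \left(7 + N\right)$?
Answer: $- \frac{5968}{33147} \approx -0.18005$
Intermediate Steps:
$Q = -12121$ ($Q = 4877 - 16998 = -12121$)
$q = -11936$ ($q = -12121 + 185 = -11936$)
$\frac{q}{k{\left(d \right)}} = - \frac{11936}{\left(-261\right) \left(7 - 261\right)} = - \frac{11936}{\left(-261\right) \left(-254\right)} = - \frac{11936}{66294} = \left(-11936\right) \frac{1}{66294} = - \frac{5968}{33147}$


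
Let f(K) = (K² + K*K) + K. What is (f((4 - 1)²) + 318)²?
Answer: 239121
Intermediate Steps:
f(K) = K + 2*K² (f(K) = (K² + K²) + K = 2*K² + K = K + 2*K²)
(f((4 - 1)²) + 318)² = ((4 - 1)²*(1 + 2*(4 - 1)²) + 318)² = (3²*(1 + 2*3²) + 318)² = (9*(1 + 2*9) + 318)² = (9*(1 + 18) + 318)² = (9*19 + 318)² = (171 + 318)² = 489² = 239121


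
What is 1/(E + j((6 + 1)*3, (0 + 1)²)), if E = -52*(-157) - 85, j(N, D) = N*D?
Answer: 1/8100 ≈ 0.00012346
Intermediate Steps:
j(N, D) = D*N
E = 8079 (E = 8164 - 85 = 8079)
1/(E + j((6 + 1)*3, (0 + 1)²)) = 1/(8079 + (0 + 1)²*((6 + 1)*3)) = 1/(8079 + 1²*(7*3)) = 1/(8079 + 1*21) = 1/(8079 + 21) = 1/8100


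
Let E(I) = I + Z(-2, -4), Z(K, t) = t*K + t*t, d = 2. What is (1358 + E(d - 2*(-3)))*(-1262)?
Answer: -1754180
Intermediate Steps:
Z(K, t) = t² + K*t (Z(K, t) = K*t + t² = t² + K*t)
E(I) = 24 + I (E(I) = I - 4*(-2 - 4) = I - 4*(-6) = I + 24 = 24 + I)
(1358 + E(d - 2*(-3)))*(-1262) = (1358 + (24 + (2 - 2*(-3))))*(-1262) = (1358 + (24 + (2 + 6)))*(-1262) = (1358 + (24 + 8))*(-1262) = (1358 + 32)*(-1262) = 1390*(-1262) = -1754180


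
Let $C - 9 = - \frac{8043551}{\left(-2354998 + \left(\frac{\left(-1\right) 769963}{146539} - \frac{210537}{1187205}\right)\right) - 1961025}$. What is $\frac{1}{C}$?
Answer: $\frac{250289126557465081}{2719052577444032644} \approx 0.09205$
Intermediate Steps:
$C = \frac{2719052577444032644}{250289126557465081}$ ($C = 9 - \frac{8043551}{\left(-2354998 + \left(\frac{\left(-1\right) 769963}{146539} - \frac{210537}{1187205}\right)\right) - 1961025} = 9 - \frac{8043551}{\left(-2354998 - \frac{314985268286}{57990611165}\right) - 1961025} = 9 - \frac{8043551}{- \frac{136568088297620956}{57990611165} - 1961025} = 9 - \frac{8043551}{- \frac{250289126557465081}{57990611165}} = 9 - - \frac{466450438426846915}{250289126557465081} = 9 + \frac{466450438426846915}{250289126557465081} = \frac{2719052577444032644}{250289126557465081} \approx 10.864$)
$\frac{1}{C} = \frac{1}{\frac{2719052577444032644}{250289126557465081}} = \frac{250289126557465081}{2719052577444032644}$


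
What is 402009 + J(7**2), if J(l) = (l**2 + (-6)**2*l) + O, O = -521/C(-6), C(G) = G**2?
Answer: 14621743/36 ≈ 4.0616e+5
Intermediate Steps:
O = -521/36 (O = -521/((-6)**2) = -521/36 ≈ -14.472)
J(l) = -521/36 + l**2 + 36*l (J(l) = (l**2 + (-6)**2*l) - 521/36 = (l**2 + 36*l) - 521/36 = -521/36 + l**2 + 36*l)
402009 + J(7**2) = 402009 + (-521/36 + (7**2)**2 + 36*7**2) = 402009 + (-521/36 + 49**2 + 36*49) = 402009 + (-521/36 + 2401 + 1764) = 402009 + 149419/36 = 14621743/36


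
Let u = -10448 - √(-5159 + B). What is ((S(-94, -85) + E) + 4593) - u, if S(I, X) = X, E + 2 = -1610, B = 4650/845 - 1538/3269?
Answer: 13344 + I*√9308039620719/42497 ≈ 13344.0 + 71.791*I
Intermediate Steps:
B = 2780248/552461 (B = 4650*(1/845) - 1538*1/3269 = 930/169 - 1538/3269 = 2780248/552461 ≈ 5.0325)
E = -1612 (E = -2 - 1610 = -1612)
u = -10448 - I*√9308039620719/42497 (u = -10448 - √(-5159 + 2780248/552461) = -10448 - √(-2847366051/552461) = -10448 - I*√9308039620719/42497 ≈ -10448.0 - 71.791*I)
((S(-94, -85) + E) + 4593) - u = ((-85 - 1612) + 4593) - (-10448 - I*√9308039620719/42497) = (-1697 + 4593) + (10448 + I*√9308039620719/42497) = 2896 + (10448 + I*√9308039620719/42497) = 13344 + I*√9308039620719/42497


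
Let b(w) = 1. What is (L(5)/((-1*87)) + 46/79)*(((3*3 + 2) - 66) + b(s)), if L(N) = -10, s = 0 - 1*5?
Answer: -86256/2291 ≈ -37.650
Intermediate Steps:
s = -5 (s = 0 - 5 = -5)
(L(5)/((-1*87)) + 46/79)*(((3*3 + 2) - 66) + b(s)) = (-10/((-1*87)) + 46/79)*(((3*3 + 2) - 66) + 1) = (-10/(-87) + 46*(1/79))*(((9 + 2) - 66) + 1) = (-10*(-1/87) + 46/79)*((11 - 66) + 1) = (10/87 + 46/79)*(-55 + 1) = (4792/6873)*(-54) = -86256/2291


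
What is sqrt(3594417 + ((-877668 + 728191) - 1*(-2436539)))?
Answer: sqrt(5881479) ≈ 2425.2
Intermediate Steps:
sqrt(3594417 + ((-877668 + 728191) - 1*(-2436539))) = sqrt(3594417 + (-149477 + 2436539)) = sqrt(3594417 + 2287062) = sqrt(5881479)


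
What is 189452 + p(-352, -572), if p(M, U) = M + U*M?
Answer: 390444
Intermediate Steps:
p(M, U) = M + M*U
189452 + p(-352, -572) = 189452 - 352*(1 - 572) = 189452 - 352*(-571) = 189452 + 200992 = 390444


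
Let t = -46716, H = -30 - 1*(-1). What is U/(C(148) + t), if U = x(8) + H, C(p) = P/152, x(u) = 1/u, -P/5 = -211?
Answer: 4389/7099777 ≈ 0.00061819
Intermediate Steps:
P = 1055 (P = -5*(-211) = 1055)
C(p) = 1055/152
H = -29 (H = -30 + 1 = -29)
U = -231/8 (U = 1/8 - 29 = ⅛ - 29 = -231/8 ≈ -28.875)
U/(C(148) + t) = -231/8/(1055/152 - 46716) = -231/8/(-7099777/152) = -152/7099777*(-231/8) = 4389/7099777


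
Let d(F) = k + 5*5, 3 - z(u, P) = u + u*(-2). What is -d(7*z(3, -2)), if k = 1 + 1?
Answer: -27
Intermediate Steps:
k = 2
z(u, P) = 3 + u (z(u, P) = 3 - (u + u*(-2)) = 3 - (u - 2*u) = 3 - (-1)*u = 3 + u)
d(F) = 27 (d(F) = 2 + 5*5 = 2 + 25 = 27)
-d(7*z(3, -2)) = -1*27 = -27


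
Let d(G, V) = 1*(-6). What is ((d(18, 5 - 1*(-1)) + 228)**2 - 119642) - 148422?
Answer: -218780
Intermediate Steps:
d(G, V) = -6
((d(18, 5 - 1*(-1)) + 228)**2 - 119642) - 148422 = ((-6 + 228)**2 - 119642) - 148422 = (222**2 - 119642) - 148422 = (49284 - 119642) - 148422 = -70358 - 148422 = -218780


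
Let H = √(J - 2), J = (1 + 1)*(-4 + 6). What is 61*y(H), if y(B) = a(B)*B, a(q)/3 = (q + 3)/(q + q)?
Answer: 549/2 + 183*√2/2 ≈ 403.90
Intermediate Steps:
J = 4 (J = 2*2 = 4)
H = √2 (H = √(4 - 2) = √2 ≈ 1.4142)
a(q) = 3*(3 + q)/(2*q) (a(q) = 3*((q + 3)/(q + q)) = 3*((3 + q)/((2*q))) = 3*((3 + q)*(1/(2*q))) = 3*((3 + q)/(2*q)) = 3*(3 + q)/(2*q))
y(B) = 9/2 + 3*B/2 (y(B) = (3*(3 + B)/(2*B))*B = 9/2 + 3*B/2)
61*y(H) = 61*(9/2 + 3*√2/2) = 549/2 + 183*√2/2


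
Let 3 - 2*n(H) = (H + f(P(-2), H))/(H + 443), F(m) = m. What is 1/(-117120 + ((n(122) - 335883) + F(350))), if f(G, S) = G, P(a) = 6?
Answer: -1130/511496323 ≈ -2.2092e-6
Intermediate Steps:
n(H) = 3/2 - (6 + H)/(2*(443 + H)) (n(H) = 3/2 - (H + 6)/(2*(H + 443)) = 3/2 - (6 + H)/(2*(443 + H)))
1/(-117120 + ((n(122) - 335883) + F(350))) = 1/(-117120 + (((1323/2 + 122)/(443 + 122) - 335883) + 350)) = 1/(-117120 + (((1567/2)/565 - 335883) + 350)) = 1/(-117120 + (((1/565)*(1567/2) - 335883) + 350)) = 1/(-117120 + ((1567/1130 - 335883) + 350)) = 1/(-117120 + (-379546223/1130 + 350)) = 1/(-117120 - 379150723/1130) = 1/(-511496323/1130) = -1130/511496323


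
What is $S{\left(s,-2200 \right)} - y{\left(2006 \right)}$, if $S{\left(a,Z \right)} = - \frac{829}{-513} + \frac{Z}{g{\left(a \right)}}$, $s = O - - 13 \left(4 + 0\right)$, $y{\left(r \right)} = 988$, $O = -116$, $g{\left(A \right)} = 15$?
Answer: $- \frac{581255}{513} \approx -1133.1$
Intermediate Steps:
$s = -64$ ($s = -116 - - 13 \left(4 + 0\right) = -116 - \left(-13\right) 4 = -116 - -52 = -116 + 52 = -64$)
$S{\left(a,Z \right)} = \frac{829}{513} + \frac{Z}{15}$ ($S{\left(a,Z \right)} = - \frac{829}{-513} + \frac{Z}{15} = \left(-829\right) \left(- \frac{1}{513}\right) + Z \frac{1}{15} = \frac{829}{513} + \frac{Z}{15}$)
$S{\left(s,-2200 \right)} - y{\left(2006 \right)} = \left(\frac{829}{513} + \frac{1}{15} \left(-2200\right)\right) - 988 = \left(\frac{829}{513} - \frac{440}{3}\right) - 988 = - \frac{74411}{513} - 988 = - \frac{581255}{513}$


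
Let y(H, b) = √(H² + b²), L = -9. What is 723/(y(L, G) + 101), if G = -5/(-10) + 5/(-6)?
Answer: 657207/91079 - 2169*√730/91079 ≈ 6.5724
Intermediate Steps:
G = -⅓ (G = -5*(-⅒) + 5*(-⅙) = ½ - ⅚ = -⅓ ≈ -0.33333)
723/(y(L, G) + 101) = 723/(√((-9)² + (-⅓)²) + 101) = 723/(√(81 + ⅑) + 101) = 723/(√(730/9) + 101) = 723/(√730/3 + 101) = 723/(101 + √730/3)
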